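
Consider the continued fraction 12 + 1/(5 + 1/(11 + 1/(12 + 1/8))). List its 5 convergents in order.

Using the convergent recurrence p_i = a_i*p_{i-1} + p_{i-2}, q_i = a_i*q_{i-1} + q_{i-2} with p_{-2}=0, p_{-1}=1, q_{-2}=1, q_{-1}=0:
  i=0: a_0=12, p_0 = 12*1 + 0 = 12, q_0 = 12*0 + 1 = 1.
  i=1: a_1=5, p_1 = 5*12 + 1 = 61, q_1 = 5*1 + 0 = 5.
  i=2: a_2=11, p_2 = 11*61 + 12 = 683, q_2 = 11*5 + 1 = 56.
  i=3: a_3=12, p_3 = 12*683 + 61 = 8257, q_3 = 12*56 + 5 = 677.
  i=4: a_4=8, p_4 = 8*8257 + 683 = 66739, q_4 = 8*677 + 56 = 5472.

12/1, 61/5, 683/56, 8257/677, 66739/5472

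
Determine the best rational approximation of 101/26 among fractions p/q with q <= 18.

66/17

Expand x = 101/26 as a continued fraction with the Euclidean algorithm:
  101 = 3*26 + 23, so a_0 = 3.
  26 = 1*23 + 3, so a_1 = 1.
  23 = 7*3 + 2, so a_2 = 7.
  3 = 1*2 + 1, so a_3 = 1.
  2 = 2*1 + 0, so a_4 = 2.
so x = [3; 1, 7, 1, 2].
Convergents (p_i = a_i*p_{i-1} + p_{i-2}, q_i = a_i*q_{i-1} + q_{i-2} with p_{-2}=0, p_{-1}=1, q_{-2}=1, q_{-1}=0), until the denominator exceeds 18:
  i=0: a_0=3, p_0 = 3*1 + 0 = 3, q_0 = 3*0 + 1 = 1.
  i=1: a_1=1, p_1 = 1*3 + 1 = 4, q_1 = 1*1 + 0 = 1.
  i=2: a_2=7, p_2 = 7*4 + 3 = 31, q_2 = 7*1 + 1 = 8.
  i=3: a_3=1, p_3 = 1*31 + 4 = 35, q_3 = 1*8 + 1 = 9.
  i=4: a_4=2, p_4 = 2*35 + 31 = 101, q_4 = 2*9 + 8 = 26.
q_4 = 26 > 18, so the last convergent with denominator <= 18 is p_3/q_3 = 35/9.
The closest fraction with denominator <= 18 is either p_3/q_3 or the intermediate fraction (k*p_3 + p_2)/(k*q_3 + q_2) with the largest k >= 1 whose denominator stays <= 18; these approach x as k grows, and every other convergent or intermediate fraction in range is farther away.
Largest k: floor((18 - q_2)/q_3) = floor((18 - 8)/9) = 1.
That gives (1*35 + 31)/(1*9 + 8) = 66/17.
Compare the errors: |x - 35/9| = |101*9 - 35*26|/(26*9) = 1/234, and |x - 66/17| = |101*17 - 66*26|/(26*17) = 1/442.
Cross-multiplying, 1*234 = 234 < 442 = 1*442, so 1/442 is smaller: the intermediate fraction 66/17 is closer to x than 35/9.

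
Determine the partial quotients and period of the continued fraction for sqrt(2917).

[54; (108)]

Write x_i = (sqrt(2917) + m_i)/d_i with (m_0, d_0) = (0, 1). a_0 = floor(sqrt(2917)) = 54, since 54^2 = 2916 <= 2917 < 3025 = 55^2.
Iterate m_{i+1} = d_i*a_i - m_i, d_{i+1} = (2917 - m_{i+1}^2)/d_i, a_{i+1} = floor((a_0 + m_{i+1})/d_{i+1}):
  m_1 = 1*54 - 0 = 54, d_1 = (2917 - 54^2)/1 = 1/1 = 1, a_1 = floor((54 + 54)/1) = 108.
  m_2 = 1*108 - 54 = 54, d_2 = (2917 - 54^2)/1 = 1/1 = 1: (m_2, d_2) = (m_1, d_1) = (54, 1), so from here the quotient a_1 repeats; the period length is 1.
Hence the expansion of sqrt(2917) is a_0 = 54 followed by the repeating block 108 (period 1).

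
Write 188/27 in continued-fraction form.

Run the Euclidean algorithm on 188 and 27; the successive quotients are the partial quotients a_0, a_1, ... (each step inverts the fractional part left over by the previous one):
  188 = 6*27 + 26, so a_0 = 6.
  27 = 1*26 + 1, so a_1 = 1.
  26 = 26*1 + 0, so a_2 = 26.
The remainder reaches 0 after 3 divisions, so the expansion has 3 partial quotients, read off in order.

[6; 1, 26]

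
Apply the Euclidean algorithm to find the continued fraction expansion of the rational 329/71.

[4; 1, 1, 1, 2, 1, 2, 2]

Run the Euclidean algorithm on 329 and 71; the successive quotients are the partial quotients a_0, a_1, ... (each step inverts the fractional part left over by the previous one):
  329 = 4*71 + 45, so a_0 = 4.
  71 = 1*45 + 26, so a_1 = 1.
  45 = 1*26 + 19, so a_2 = 1.
  26 = 1*19 + 7, so a_3 = 1.
  19 = 2*7 + 5, so a_4 = 2.
  7 = 1*5 + 2, so a_5 = 1.
  5 = 2*2 + 1, so a_6 = 2.
  2 = 2*1 + 0, so a_7 = 2.
The remainder reaches 0 after 8 divisions, so the expansion has 8 partial quotients, read off in order.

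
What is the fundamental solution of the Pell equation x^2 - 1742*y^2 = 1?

(x, y) = (96747, 2318)

First expand sqrt(1742) as a continued fraction. With x_i = (sqrt(1742) + m_i)/d_i and (m_0, d_0) = (0, 1): a_0 = floor(sqrt(1742)) = 41, since 41^2 = 1681 <= 1742 < 1764 = 42^2.
Iterate m_{i+1} = d_i*a_i - m_i, d_{i+1} = (1742 - m_{i+1}^2)/d_i, a_{i+1} = floor((a_0 + m_{i+1})/d_{i+1}):
  m_1 = 1*41 - 0 = 41, d_1 = (1742 - 41^2)/1 = 61/1 = 61, a_1 = floor((41 + 41)/61) = 1.
  m_2 = 61*1 - 41 = 20, d_2 = (1742 - 20^2)/61 = 1342/61 = 22, a_2 = floor((41 + 20)/22) = 2.
  m_3 = 22*2 - 20 = 24, d_3 = (1742 - 24^2)/22 = 1166/22 = 53, a_3 = floor((41 + 24)/53) = 1.
  m_4 = 53*1 - 24 = 29, d_4 = (1742 - 29^2)/53 = 901/53 = 17, a_4 = floor((41 + 29)/17) = 4.
  m_5 = 17*4 - 29 = 39, d_5 = (1742 - 39^2)/17 = 221/17 = 13, a_5 = floor((41 + 39)/13) = 6.
  m_6 = 13*6 - 39 = 39, d_6 = (1742 - 39^2)/13 = 221/13 = 17, a_6 = floor((41 + 39)/17) = 4.
  m_7 = 17*4 - 39 = 29, d_7 = (1742 - 29^2)/17 = 901/17 = 53, a_7 = floor((41 + 29)/53) = 1.
  m_8 = 53*1 - 29 = 24, d_8 = (1742 - 24^2)/53 = 1166/53 = 22, a_8 = floor((41 + 24)/22) = 2.
  m_9 = 22*2 - 24 = 20, d_9 = (1742 - 20^2)/22 = 1342/22 = 61, a_9 = floor((41 + 20)/61) = 1.
  m_10 = 61*1 - 20 = 41, d_10 = (1742 - 41^2)/61 = 61/61 = 1, a_10 = floor((41 + 41)/1) = 82.
  m_11 = 1*82 - 41 = 41, d_11 = (1742 - 41^2)/1 = 61/1 = 61: (m_11, d_11) = (m_1, d_1) = (41, 61), so from here the quotients repeat a_1, ..., a_10; the period length is 10.
So sqrt(1742) = [41; (1, 2, 1, 4, 6, 4, 1, 2, 1, 82)] with period length k = 10.
k is even, so the fundamental solution of x^2 - 1742y^2 = 1 is (p_{k-1}, q_{k-1}) = (p_9, q_9); compute convergents through index 9.
Convergents (p_i = a_i*p_{i-1} + p_{i-2}, q_i = a_i*q_{i-1} + q_{i-2} with p_{-2}=0, p_{-1}=1, q_{-2}=1, q_{-1}=0):
  i=0: a_0=41, p_0 = 41*1 + 0 = 41, q_0 = 41*0 + 1 = 1.
  i=1: a_1=1, p_1 = 1*41 + 1 = 42, q_1 = 1*1 + 0 = 1.
  i=2: a_2=2, p_2 = 2*42 + 41 = 125, q_2 = 2*1 + 1 = 3.
  i=3: a_3=1, p_3 = 1*125 + 42 = 167, q_3 = 1*3 + 1 = 4.
  i=4: a_4=4, p_4 = 4*167 + 125 = 793, q_4 = 4*4 + 3 = 19.
  i=5: a_5=6, p_5 = 6*793 + 167 = 4925, q_5 = 6*19 + 4 = 118.
  i=6: a_6=4, p_6 = 4*4925 + 793 = 20493, q_6 = 4*118 + 19 = 491.
  i=7: a_7=1, p_7 = 1*20493 + 4925 = 25418, q_7 = 1*491 + 118 = 609.
  i=8: a_8=2, p_8 = 2*25418 + 20493 = 71329, q_8 = 2*609 + 491 = 1709.
  i=9: a_9=1, p_9 = 1*71329 + 25418 = 96747, q_9 = 1*1709 + 609 = 2318.
Check: 96747^2 - 1742*2318^2 = 9359982009 - 9359982008 = 1, so (x, y) = (96747, 2318) solves the equation, and by the theorem it is the least positive solution.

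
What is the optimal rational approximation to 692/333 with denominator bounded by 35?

27/13

Expand x = 692/333 as a continued fraction with the Euclidean algorithm:
  692 = 2*333 + 26, so a_0 = 2.
  333 = 12*26 + 21, so a_1 = 12.
  26 = 1*21 + 5, so a_2 = 1.
  21 = 4*5 + 1, so a_3 = 4.
  5 = 5*1 + 0, so a_4 = 5.
so x = [2; 12, 1, 4, 5].
Convergents (p_i = a_i*p_{i-1} + p_{i-2}, q_i = a_i*q_{i-1} + q_{i-2} with p_{-2}=0, p_{-1}=1, q_{-2}=1, q_{-1}=0), until the denominator exceeds 35:
  i=0: a_0=2, p_0 = 2*1 + 0 = 2, q_0 = 2*0 + 1 = 1.
  i=1: a_1=12, p_1 = 12*2 + 1 = 25, q_1 = 12*1 + 0 = 12.
  i=2: a_2=1, p_2 = 1*25 + 2 = 27, q_2 = 1*12 + 1 = 13.
  i=3: a_3=4, p_3 = 4*27 + 25 = 133, q_3 = 4*13 + 12 = 64.
q_3 = 64 > 35, so the last convergent with denominator <= 35 is p_2/q_2 = 27/13.
The closest fraction with denominator <= 35 is either p_2/q_2 or the intermediate fraction (k*p_2 + p_1)/(k*q_2 + q_1) with the largest k >= 1 whose denominator stays <= 35; these approach x as k grows, and every other convergent or intermediate fraction in range is farther away.
Largest k: floor((35 - q_1)/q_2) = floor((35 - 12)/13) = 1.
That gives (1*27 + 25)/(1*13 + 12) = 52/25.
Compare the errors: |x - 27/13| = |692*13 - 27*333|/(333*13) = 5/4329, and |x - 52/25| = |692*25 - 52*333|/(333*25) = 16/8325.
Cross-multiplying, 5*8325 = 41625 < 69264 = 16*4329, so 5/4329 is smaller: the convergent 27/13 is closer to x than 52/25.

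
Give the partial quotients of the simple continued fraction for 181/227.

[0; 1, 3, 1, 14, 3]

Run the Euclidean algorithm on 181 and 227; the successive quotients are the partial quotients a_0, a_1, ... (each step inverts the fractional part left over by the previous one):
  181 = 0*227 + 181, so a_0 = 0.
  227 = 1*181 + 46, so a_1 = 1.
  181 = 3*46 + 43, so a_2 = 3.
  46 = 1*43 + 3, so a_3 = 1.
  43 = 14*3 + 1, so a_4 = 14.
  3 = 3*1 + 0, so a_5 = 3.
The remainder reaches 0 after 6 divisions, so the expansion has 6 partial quotients, read off in order.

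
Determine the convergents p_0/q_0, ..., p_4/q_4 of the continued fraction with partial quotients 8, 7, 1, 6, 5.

8/1, 57/7, 65/8, 447/55, 2300/283

Using the convergent recurrence p_i = a_i*p_{i-1} + p_{i-2}, q_i = a_i*q_{i-1} + q_{i-2} with p_{-2}=0, p_{-1}=1, q_{-2}=1, q_{-1}=0:
  i=0: a_0=8, p_0 = 8*1 + 0 = 8, q_0 = 8*0 + 1 = 1.
  i=1: a_1=7, p_1 = 7*8 + 1 = 57, q_1 = 7*1 + 0 = 7.
  i=2: a_2=1, p_2 = 1*57 + 8 = 65, q_2 = 1*7 + 1 = 8.
  i=3: a_3=6, p_3 = 6*65 + 57 = 447, q_3 = 6*8 + 7 = 55.
  i=4: a_4=5, p_4 = 5*447 + 65 = 2300, q_4 = 5*55 + 8 = 283.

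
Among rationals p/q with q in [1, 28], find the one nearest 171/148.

Expand x = 171/148 as a continued fraction with the Euclidean algorithm:
  171 = 1*148 + 23, so a_0 = 1.
  148 = 6*23 + 10, so a_1 = 6.
  23 = 2*10 + 3, so a_2 = 2.
  10 = 3*3 + 1, so a_3 = 3.
  3 = 3*1 + 0, so a_4 = 3.
so x = [1; 6, 2, 3, 3].
Convergents (p_i = a_i*p_{i-1} + p_{i-2}, q_i = a_i*q_{i-1} + q_{i-2} with p_{-2}=0, p_{-1}=1, q_{-2}=1, q_{-1}=0), until the denominator exceeds 28:
  i=0: a_0=1, p_0 = 1*1 + 0 = 1, q_0 = 1*0 + 1 = 1.
  i=1: a_1=6, p_1 = 6*1 + 1 = 7, q_1 = 6*1 + 0 = 6.
  i=2: a_2=2, p_2 = 2*7 + 1 = 15, q_2 = 2*6 + 1 = 13.
  i=3: a_3=3, p_3 = 3*15 + 7 = 52, q_3 = 3*13 + 6 = 45.
q_3 = 45 > 28, so the last convergent with denominator <= 28 is p_2/q_2 = 15/13.
The closest fraction with denominator <= 28 is either p_2/q_2 or the intermediate fraction (k*p_2 + p_1)/(k*q_2 + q_1) with the largest k >= 1 whose denominator stays <= 28; these approach x as k grows, and every other convergent or intermediate fraction in range is farther away.
Largest k: floor((28 - q_1)/q_2) = floor((28 - 6)/13) = 1.
That gives (1*15 + 7)/(1*13 + 6) = 22/19.
Compare the errors: |x - 15/13| = |171*13 - 15*148|/(148*13) = 3/1924, and |x - 22/19| = |171*19 - 22*148|/(148*19) = 7/2812.
Cross-multiplying, 3*2812 = 8436 < 13468 = 7*1924, so 3/1924 is smaller: the convergent 15/13 is closer to x than 22/19.

15/13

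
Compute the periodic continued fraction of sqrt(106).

[10; (3, 2, 1, 1, 1, 1, 2, 3, 20)]

Write x_i = (sqrt(106) + m_i)/d_i with (m_0, d_0) = (0, 1). a_0 = floor(sqrt(106)) = 10, since 10^2 = 100 <= 106 < 121 = 11^2.
Iterate m_{i+1} = d_i*a_i - m_i, d_{i+1} = (106 - m_{i+1}^2)/d_i, a_{i+1} = floor((a_0 + m_{i+1})/d_{i+1}):
  m_1 = 1*10 - 0 = 10, d_1 = (106 - 10^2)/1 = 6/1 = 6, a_1 = floor((10 + 10)/6) = 3.
  m_2 = 6*3 - 10 = 8, d_2 = (106 - 8^2)/6 = 42/6 = 7, a_2 = floor((10 + 8)/7) = 2.
  m_3 = 7*2 - 8 = 6, d_3 = (106 - 6^2)/7 = 70/7 = 10, a_3 = floor((10 + 6)/10) = 1.
  m_4 = 10*1 - 6 = 4, d_4 = (106 - 4^2)/10 = 90/10 = 9, a_4 = floor((10 + 4)/9) = 1.
  m_5 = 9*1 - 4 = 5, d_5 = (106 - 5^2)/9 = 81/9 = 9, a_5 = floor((10 + 5)/9) = 1.
  m_6 = 9*1 - 5 = 4, d_6 = (106 - 4^2)/9 = 90/9 = 10, a_6 = floor((10 + 4)/10) = 1.
  m_7 = 10*1 - 4 = 6, d_7 = (106 - 6^2)/10 = 70/10 = 7, a_7 = floor((10 + 6)/7) = 2.
  m_8 = 7*2 - 6 = 8, d_8 = (106 - 8^2)/7 = 42/7 = 6, a_8 = floor((10 + 8)/6) = 3.
  m_9 = 6*3 - 8 = 10, d_9 = (106 - 10^2)/6 = 6/6 = 1, a_9 = floor((10 + 10)/1) = 20.
  m_10 = 1*20 - 10 = 10, d_10 = (106 - 10^2)/1 = 6/1 = 6: (m_10, d_10) = (m_1, d_1) = (10, 6), so from here the quotients repeat a_1, ..., a_9; the period length is 9.
Hence the expansion of sqrt(106) is a_0 = 10 followed by the repeating block 3, 2, 1, 1, 1, 1, 2, 3, 20 (period 9).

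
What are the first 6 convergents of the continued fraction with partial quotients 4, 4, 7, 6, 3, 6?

4/1, 17/4, 123/29, 755/178, 2388/563, 15083/3556

Using the convergent recurrence p_i = a_i*p_{i-1} + p_{i-2}, q_i = a_i*q_{i-1} + q_{i-2} with p_{-2}=0, p_{-1}=1, q_{-2}=1, q_{-1}=0:
  i=0: a_0=4, p_0 = 4*1 + 0 = 4, q_0 = 4*0 + 1 = 1.
  i=1: a_1=4, p_1 = 4*4 + 1 = 17, q_1 = 4*1 + 0 = 4.
  i=2: a_2=7, p_2 = 7*17 + 4 = 123, q_2 = 7*4 + 1 = 29.
  i=3: a_3=6, p_3 = 6*123 + 17 = 755, q_3 = 6*29 + 4 = 178.
  i=4: a_4=3, p_4 = 3*755 + 123 = 2388, q_4 = 3*178 + 29 = 563.
  i=5: a_5=6, p_5 = 6*2388 + 755 = 15083, q_5 = 6*563 + 178 = 3556.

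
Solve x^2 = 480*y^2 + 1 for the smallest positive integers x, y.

(x, y) = (241, 11)

First expand sqrt(480) as a continued fraction. With x_i = (sqrt(480) + m_i)/d_i and (m_0, d_0) = (0, 1): a_0 = floor(sqrt(480)) = 21, since 21^2 = 441 <= 480 < 484 = 22^2.
Iterate m_{i+1} = d_i*a_i - m_i, d_{i+1} = (480 - m_{i+1}^2)/d_i, a_{i+1} = floor((a_0 + m_{i+1})/d_{i+1}):
  m_1 = 1*21 - 0 = 21, d_1 = (480 - 21^2)/1 = 39/1 = 39, a_1 = floor((21 + 21)/39) = 1.
  m_2 = 39*1 - 21 = 18, d_2 = (480 - 18^2)/39 = 156/39 = 4, a_2 = floor((21 + 18)/4) = 9.
  m_3 = 4*9 - 18 = 18, d_3 = (480 - 18^2)/4 = 156/4 = 39, a_3 = floor((21 + 18)/39) = 1.
  m_4 = 39*1 - 18 = 21, d_4 = (480 - 21^2)/39 = 39/39 = 1, a_4 = floor((21 + 21)/1) = 42.
  m_5 = 1*42 - 21 = 21, d_5 = (480 - 21^2)/1 = 39/1 = 39: (m_5, d_5) = (m_1, d_1) = (21, 39), so from here the quotients repeat a_1, ..., a_4; the period length is 4.
So sqrt(480) = [21; (1, 9, 1, 42)] with period length k = 4.
k is even, so the fundamental solution of x^2 - 480y^2 = 1 is (p_{k-1}, q_{k-1}) = (p_3, q_3); compute convergents through index 3.
Convergents (p_i = a_i*p_{i-1} + p_{i-2}, q_i = a_i*q_{i-1} + q_{i-2} with p_{-2}=0, p_{-1}=1, q_{-2}=1, q_{-1}=0):
  i=0: a_0=21, p_0 = 21*1 + 0 = 21, q_0 = 21*0 + 1 = 1.
  i=1: a_1=1, p_1 = 1*21 + 1 = 22, q_1 = 1*1 + 0 = 1.
  i=2: a_2=9, p_2 = 9*22 + 21 = 219, q_2 = 9*1 + 1 = 10.
  i=3: a_3=1, p_3 = 1*219 + 22 = 241, q_3 = 1*10 + 1 = 11.
Check: 241^2 - 480*11^2 = 58081 - 58080 = 1, so (x, y) = (241, 11) solves the equation, and by the theorem it is the least positive solution.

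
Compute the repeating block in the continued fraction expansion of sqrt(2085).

[45; (1, 1, 1, 22, 6, 22, 1, 1, 1, 90)]

Write x_i = (sqrt(2085) + m_i)/d_i with (m_0, d_0) = (0, 1). a_0 = floor(sqrt(2085)) = 45, since 45^2 = 2025 <= 2085 < 2116 = 46^2.
Iterate m_{i+1} = d_i*a_i - m_i, d_{i+1} = (2085 - m_{i+1}^2)/d_i, a_{i+1} = floor((a_0 + m_{i+1})/d_{i+1}):
  m_1 = 1*45 - 0 = 45, d_1 = (2085 - 45^2)/1 = 60/1 = 60, a_1 = floor((45 + 45)/60) = 1.
  m_2 = 60*1 - 45 = 15, d_2 = (2085 - 15^2)/60 = 1860/60 = 31, a_2 = floor((45 + 15)/31) = 1.
  m_3 = 31*1 - 15 = 16, d_3 = (2085 - 16^2)/31 = 1829/31 = 59, a_3 = floor((45 + 16)/59) = 1.
  m_4 = 59*1 - 16 = 43, d_4 = (2085 - 43^2)/59 = 236/59 = 4, a_4 = floor((45 + 43)/4) = 22.
  m_5 = 4*22 - 43 = 45, d_5 = (2085 - 45^2)/4 = 60/4 = 15, a_5 = floor((45 + 45)/15) = 6.
  m_6 = 15*6 - 45 = 45, d_6 = (2085 - 45^2)/15 = 60/15 = 4, a_6 = floor((45 + 45)/4) = 22.
  m_7 = 4*22 - 45 = 43, d_7 = (2085 - 43^2)/4 = 236/4 = 59, a_7 = floor((45 + 43)/59) = 1.
  m_8 = 59*1 - 43 = 16, d_8 = (2085 - 16^2)/59 = 1829/59 = 31, a_8 = floor((45 + 16)/31) = 1.
  m_9 = 31*1 - 16 = 15, d_9 = (2085 - 15^2)/31 = 1860/31 = 60, a_9 = floor((45 + 15)/60) = 1.
  m_10 = 60*1 - 15 = 45, d_10 = (2085 - 45^2)/60 = 60/60 = 1, a_10 = floor((45 + 45)/1) = 90.
  m_11 = 1*90 - 45 = 45, d_11 = (2085 - 45^2)/1 = 60/1 = 60: (m_11, d_11) = (m_1, d_1) = (45, 60), so from here the quotients repeat a_1, ..., a_10; the period length is 10.
Hence the expansion of sqrt(2085) is a_0 = 45 followed by the repeating block 1, 1, 1, 22, 6, 22, 1, 1, 1, 90 (period 10).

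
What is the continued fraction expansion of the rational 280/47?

[5; 1, 22, 2]

Run the Euclidean algorithm on 280 and 47; the successive quotients are the partial quotients a_0, a_1, ... (each step inverts the fractional part left over by the previous one):
  280 = 5*47 + 45, so a_0 = 5.
  47 = 1*45 + 2, so a_1 = 1.
  45 = 22*2 + 1, so a_2 = 22.
  2 = 2*1 + 0, so a_3 = 2.
The remainder reaches 0 after 4 divisions, so the expansion has 4 partial quotients, read off in order.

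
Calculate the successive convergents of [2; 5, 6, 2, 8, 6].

Using the convergent recurrence p_i = a_i*p_{i-1} + p_{i-2}, q_i = a_i*q_{i-1} + q_{i-2} with p_{-2}=0, p_{-1}=1, q_{-2}=1, q_{-1}=0:
  i=0: a_0=2, p_0 = 2*1 + 0 = 2, q_0 = 2*0 + 1 = 1.
  i=1: a_1=5, p_1 = 5*2 + 1 = 11, q_1 = 5*1 + 0 = 5.
  i=2: a_2=6, p_2 = 6*11 + 2 = 68, q_2 = 6*5 + 1 = 31.
  i=3: a_3=2, p_3 = 2*68 + 11 = 147, q_3 = 2*31 + 5 = 67.
  i=4: a_4=8, p_4 = 8*147 + 68 = 1244, q_4 = 8*67 + 31 = 567.
  i=5: a_5=6, p_5 = 6*1244 + 147 = 7611, q_5 = 6*567 + 67 = 3469.

2/1, 11/5, 68/31, 147/67, 1244/567, 7611/3469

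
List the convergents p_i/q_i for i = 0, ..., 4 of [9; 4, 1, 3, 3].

9/1, 37/4, 46/5, 175/19, 571/62

Using the convergent recurrence p_i = a_i*p_{i-1} + p_{i-2}, q_i = a_i*q_{i-1} + q_{i-2} with p_{-2}=0, p_{-1}=1, q_{-2}=1, q_{-1}=0:
  i=0: a_0=9, p_0 = 9*1 + 0 = 9, q_0 = 9*0 + 1 = 1.
  i=1: a_1=4, p_1 = 4*9 + 1 = 37, q_1 = 4*1 + 0 = 4.
  i=2: a_2=1, p_2 = 1*37 + 9 = 46, q_2 = 1*4 + 1 = 5.
  i=3: a_3=3, p_3 = 3*46 + 37 = 175, q_3 = 3*5 + 4 = 19.
  i=4: a_4=3, p_4 = 3*175 + 46 = 571, q_4 = 3*19 + 5 = 62.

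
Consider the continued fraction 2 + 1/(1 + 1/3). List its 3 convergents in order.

2/1, 3/1, 11/4

Using the convergent recurrence p_i = a_i*p_{i-1} + p_{i-2}, q_i = a_i*q_{i-1} + q_{i-2} with p_{-2}=0, p_{-1}=1, q_{-2}=1, q_{-1}=0:
  i=0: a_0=2, p_0 = 2*1 + 0 = 2, q_0 = 2*0 + 1 = 1.
  i=1: a_1=1, p_1 = 1*2 + 1 = 3, q_1 = 1*1 + 0 = 1.
  i=2: a_2=3, p_2 = 3*3 + 2 = 11, q_2 = 3*1 + 1 = 4.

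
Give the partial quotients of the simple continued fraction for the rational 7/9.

Run the Euclidean algorithm on 7 and 9; the successive quotients are the partial quotients a_0, a_1, ... (each step inverts the fractional part left over by the previous one):
  7 = 0*9 + 7, so a_0 = 0.
  9 = 1*7 + 2, so a_1 = 1.
  7 = 3*2 + 1, so a_2 = 3.
  2 = 2*1 + 0, so a_3 = 2.
The remainder reaches 0 after 4 divisions, so the expansion has 4 partial quotients, read off in order.

[0; 1, 3, 2]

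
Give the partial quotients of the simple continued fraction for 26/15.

[1; 1, 2, 1, 3]

Run the Euclidean algorithm on 26 and 15; the successive quotients are the partial quotients a_0, a_1, ... (each step inverts the fractional part left over by the previous one):
  26 = 1*15 + 11, so a_0 = 1.
  15 = 1*11 + 4, so a_1 = 1.
  11 = 2*4 + 3, so a_2 = 2.
  4 = 1*3 + 1, so a_3 = 1.
  3 = 3*1 + 0, so a_4 = 3.
The remainder reaches 0 after 5 divisions, so the expansion has 5 partial quotients, read off in order.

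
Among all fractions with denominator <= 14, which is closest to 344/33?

Expand x = 344/33 as a continued fraction with the Euclidean algorithm:
  344 = 10*33 + 14, so a_0 = 10.
  33 = 2*14 + 5, so a_1 = 2.
  14 = 2*5 + 4, so a_2 = 2.
  5 = 1*4 + 1, so a_3 = 1.
  4 = 4*1 + 0, so a_4 = 4.
so x = [10; 2, 2, 1, 4].
Convergents (p_i = a_i*p_{i-1} + p_{i-2}, q_i = a_i*q_{i-1} + q_{i-2} with p_{-2}=0, p_{-1}=1, q_{-2}=1, q_{-1}=0), until the denominator exceeds 14:
  i=0: a_0=10, p_0 = 10*1 + 0 = 10, q_0 = 10*0 + 1 = 1.
  i=1: a_1=2, p_1 = 2*10 + 1 = 21, q_1 = 2*1 + 0 = 2.
  i=2: a_2=2, p_2 = 2*21 + 10 = 52, q_2 = 2*2 + 1 = 5.
  i=3: a_3=1, p_3 = 1*52 + 21 = 73, q_3 = 1*5 + 2 = 7.
  i=4: a_4=4, p_4 = 4*73 + 52 = 344, q_4 = 4*7 + 5 = 33.
q_4 = 33 > 14, so the last convergent with denominator <= 14 is p_3/q_3 = 73/7.
The closest fraction with denominator <= 14 is either p_3/q_3 or the intermediate fraction (k*p_3 + p_2)/(k*q_3 + q_2) with the largest k >= 1 whose denominator stays <= 14; these approach x as k grows, and every other convergent or intermediate fraction in range is farther away.
Largest k: floor((14 - q_2)/q_3) = floor((14 - 5)/7) = 1.
That gives (1*73 + 52)/(1*7 + 5) = 125/12.
Compare the errors: |x - 73/7| = |344*7 - 73*33|/(33*7) = 1/231, and |x - 125/12| = |344*12 - 125*33|/(33*12) = 3/396.
Cross-multiplying, 1*396 = 396 < 693 = 3*231, so 1/231 is smaller: the convergent 73/7 is closer to x than 125/12.

73/7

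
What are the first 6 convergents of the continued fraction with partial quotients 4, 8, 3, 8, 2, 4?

4/1, 33/8, 103/25, 857/208, 1817/441, 8125/1972

Using the convergent recurrence p_i = a_i*p_{i-1} + p_{i-2}, q_i = a_i*q_{i-1} + q_{i-2} with p_{-2}=0, p_{-1}=1, q_{-2}=1, q_{-1}=0:
  i=0: a_0=4, p_0 = 4*1 + 0 = 4, q_0 = 4*0 + 1 = 1.
  i=1: a_1=8, p_1 = 8*4 + 1 = 33, q_1 = 8*1 + 0 = 8.
  i=2: a_2=3, p_2 = 3*33 + 4 = 103, q_2 = 3*8 + 1 = 25.
  i=3: a_3=8, p_3 = 8*103 + 33 = 857, q_3 = 8*25 + 8 = 208.
  i=4: a_4=2, p_4 = 2*857 + 103 = 1817, q_4 = 2*208 + 25 = 441.
  i=5: a_5=4, p_5 = 4*1817 + 857 = 8125, q_5 = 4*441 + 208 = 1972.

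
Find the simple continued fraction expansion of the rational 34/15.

Run the Euclidean algorithm on 34 and 15; the successive quotients are the partial quotients a_0, a_1, ... (each step inverts the fractional part left over by the previous one):
  34 = 2*15 + 4, so a_0 = 2.
  15 = 3*4 + 3, so a_1 = 3.
  4 = 1*3 + 1, so a_2 = 1.
  3 = 3*1 + 0, so a_3 = 3.
The remainder reaches 0 after 4 divisions, so the expansion has 4 partial quotients, read off in order.

[2; 3, 1, 3]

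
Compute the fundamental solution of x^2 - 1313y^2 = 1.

(x, y) = (758913, 20944)

First expand sqrt(1313) as a continued fraction. With x_i = (sqrt(1313) + m_i)/d_i and (m_0, d_0) = (0, 1): a_0 = floor(sqrt(1313)) = 36, since 36^2 = 1296 <= 1313 < 1369 = 37^2.
Iterate m_{i+1} = d_i*a_i - m_i, d_{i+1} = (1313 - m_{i+1}^2)/d_i, a_{i+1} = floor((a_0 + m_{i+1})/d_{i+1}):
  m_1 = 1*36 - 0 = 36, d_1 = (1313 - 36^2)/1 = 17/1 = 17, a_1 = floor((36 + 36)/17) = 4.
  m_2 = 17*4 - 36 = 32, d_2 = (1313 - 32^2)/17 = 289/17 = 17, a_2 = floor((36 + 32)/17) = 4.
  m_3 = 17*4 - 32 = 36, d_3 = (1313 - 36^2)/17 = 17/17 = 1, a_3 = floor((36 + 36)/1) = 72.
  m_4 = 1*72 - 36 = 36, d_4 = (1313 - 36^2)/1 = 17/1 = 17: (m_4, d_4) = (m_1, d_1) = (36, 17), so from here the quotients repeat a_1, ..., a_3; the period length is 3.
So sqrt(1313) = [36; (4, 4, 72)] with period length k = 3.
k is odd, so (p_{k-1}, q_{k-1}) only solves x^2 - 1313y^2 = -1 and the fundamental solution of x^2 - 1313y^2 = 1 is (p_{2k-1}, q_{2k-1}) = (p_5, q_5); compute convergents through index 5, running through the period twice.
Convergents (p_i = a_i*p_{i-1} + p_{i-2}, q_i = a_i*q_{i-1} + q_{i-2} with p_{-2}=0, p_{-1}=1, q_{-2}=1, q_{-1}=0):
  i=0: a_0=36, p_0 = 36*1 + 0 = 36, q_0 = 36*0 + 1 = 1.
  i=1: a_1=4, p_1 = 4*36 + 1 = 145, q_1 = 4*1 + 0 = 4.
  i=2: a_2=4, p_2 = 4*145 + 36 = 616, q_2 = 4*4 + 1 = 17.
  i=3: a_3=72, p_3 = 72*616 + 145 = 44497, q_3 = 72*17 + 4 = 1228.
  i=4: a_4=4, p_4 = 4*44497 + 616 = 178604, q_4 = 4*1228 + 17 = 4929.
  i=5: a_5=4, p_5 = 4*178604 + 44497 = 758913, q_5 = 4*4929 + 1228 = 20944.
Indeed p_2^2 - 1313*q_2^2 = 379456 - 379457 = -1, not +1.
Check: 758913^2 - 1313*20944^2 = 575948941569 - 575948941568 = 1, so (x, y) = (758913, 20944) solves the equation, and by the theorem it is the least positive solution.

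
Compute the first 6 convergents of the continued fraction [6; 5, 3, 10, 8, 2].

6/1, 31/5, 99/16, 1021/165, 8267/1336, 17555/2837

Using the convergent recurrence p_i = a_i*p_{i-1} + p_{i-2}, q_i = a_i*q_{i-1} + q_{i-2} with p_{-2}=0, p_{-1}=1, q_{-2}=1, q_{-1}=0:
  i=0: a_0=6, p_0 = 6*1 + 0 = 6, q_0 = 6*0 + 1 = 1.
  i=1: a_1=5, p_1 = 5*6 + 1 = 31, q_1 = 5*1 + 0 = 5.
  i=2: a_2=3, p_2 = 3*31 + 6 = 99, q_2 = 3*5 + 1 = 16.
  i=3: a_3=10, p_3 = 10*99 + 31 = 1021, q_3 = 10*16 + 5 = 165.
  i=4: a_4=8, p_4 = 8*1021 + 99 = 8267, q_4 = 8*165 + 16 = 1336.
  i=5: a_5=2, p_5 = 2*8267 + 1021 = 17555, q_5 = 2*1336 + 165 = 2837.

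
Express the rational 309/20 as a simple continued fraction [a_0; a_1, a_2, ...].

Run the Euclidean algorithm on 309 and 20; the successive quotients are the partial quotients a_0, a_1, ... (each step inverts the fractional part left over by the previous one):
  309 = 15*20 + 9, so a_0 = 15.
  20 = 2*9 + 2, so a_1 = 2.
  9 = 4*2 + 1, so a_2 = 4.
  2 = 2*1 + 0, so a_3 = 2.
The remainder reaches 0 after 4 divisions, so the expansion has 4 partial quotients, read off in order.

[15; 2, 4, 2]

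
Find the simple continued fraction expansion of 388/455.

[0; 1, 5, 1, 3, 1, 3, 1, 2]

Run the Euclidean algorithm on 388 and 455; the successive quotients are the partial quotients a_0, a_1, ... (each step inverts the fractional part left over by the previous one):
  388 = 0*455 + 388, so a_0 = 0.
  455 = 1*388 + 67, so a_1 = 1.
  388 = 5*67 + 53, so a_2 = 5.
  67 = 1*53 + 14, so a_3 = 1.
  53 = 3*14 + 11, so a_4 = 3.
  14 = 1*11 + 3, so a_5 = 1.
  11 = 3*3 + 2, so a_6 = 3.
  3 = 1*2 + 1, so a_7 = 1.
  2 = 2*1 + 0, so a_8 = 2.
The remainder reaches 0 after 9 divisions, so the expansion has 9 partial quotients, read off in order.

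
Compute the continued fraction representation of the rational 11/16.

Run the Euclidean algorithm on 11 and 16; the successive quotients are the partial quotients a_0, a_1, ... (each step inverts the fractional part left over by the previous one):
  11 = 0*16 + 11, so a_0 = 0.
  16 = 1*11 + 5, so a_1 = 1.
  11 = 2*5 + 1, so a_2 = 2.
  5 = 5*1 + 0, so a_3 = 5.
The remainder reaches 0 after 4 divisions, so the expansion has 4 partial quotients, read off in order.

[0; 1, 2, 5]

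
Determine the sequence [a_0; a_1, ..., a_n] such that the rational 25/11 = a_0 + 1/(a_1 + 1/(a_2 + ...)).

[2; 3, 1, 2]

Run the Euclidean algorithm on 25 and 11; the successive quotients are the partial quotients a_0, a_1, ... (each step inverts the fractional part left over by the previous one):
  25 = 2*11 + 3, so a_0 = 2.
  11 = 3*3 + 2, so a_1 = 3.
  3 = 1*2 + 1, so a_2 = 1.
  2 = 2*1 + 0, so a_3 = 2.
The remainder reaches 0 after 4 divisions, so the expansion has 4 partial quotients, read off in order.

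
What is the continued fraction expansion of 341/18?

Run the Euclidean algorithm on 341 and 18; the successive quotients are the partial quotients a_0, a_1, ... (each step inverts the fractional part left over by the previous one):
  341 = 18*18 + 17, so a_0 = 18.
  18 = 1*17 + 1, so a_1 = 1.
  17 = 17*1 + 0, so a_2 = 17.
The remainder reaches 0 after 3 divisions, so the expansion has 3 partial quotients, read off in order.

[18; 1, 17]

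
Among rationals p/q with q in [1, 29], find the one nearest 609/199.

Expand x = 609/199 as a continued fraction with the Euclidean algorithm:
  609 = 3*199 + 12, so a_0 = 3.
  199 = 16*12 + 7, so a_1 = 16.
  12 = 1*7 + 5, so a_2 = 1.
  7 = 1*5 + 2, so a_3 = 1.
  5 = 2*2 + 1, so a_4 = 2.
  2 = 2*1 + 0, so a_5 = 2.
so x = [3; 16, 1, 1, 2, 2].
Convergents (p_i = a_i*p_{i-1} + p_{i-2}, q_i = a_i*q_{i-1} + q_{i-2} with p_{-2}=0, p_{-1}=1, q_{-2}=1, q_{-1}=0), until the denominator exceeds 29:
  i=0: a_0=3, p_0 = 3*1 + 0 = 3, q_0 = 3*0 + 1 = 1.
  i=1: a_1=16, p_1 = 16*3 + 1 = 49, q_1 = 16*1 + 0 = 16.
  i=2: a_2=1, p_2 = 1*49 + 3 = 52, q_2 = 1*16 + 1 = 17.
  i=3: a_3=1, p_3 = 1*52 + 49 = 101, q_3 = 1*17 + 16 = 33.
q_3 = 33 > 29, so the last convergent with denominator <= 29 is p_2/q_2 = 52/17.
The closest fraction with denominator <= 29 is either p_2/q_2 or the intermediate fraction (k*p_2 + p_1)/(k*q_2 + q_1) with the largest k >= 1 whose denominator stays <= 29; these approach x as k grows, and every other convergent or intermediate fraction in range is farther away.
Largest k: floor((29 - q_1)/q_2) = floor((29 - 16)/17) = 0.
Since k = 0, no intermediate fraction beyond p_2/q_2 has denominator <= 29, so the convergent 52/17 is the closest (its error is |609*17 - 52*199|/(199*17) = 5/3383).

52/17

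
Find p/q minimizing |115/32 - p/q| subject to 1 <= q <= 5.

Expand x = 115/32 as a continued fraction with the Euclidean algorithm:
  115 = 3*32 + 19, so a_0 = 3.
  32 = 1*19 + 13, so a_1 = 1.
  19 = 1*13 + 6, so a_2 = 1.
  13 = 2*6 + 1, so a_3 = 2.
  6 = 6*1 + 0, so a_4 = 6.
so x = [3; 1, 1, 2, 6].
Convergents (p_i = a_i*p_{i-1} + p_{i-2}, q_i = a_i*q_{i-1} + q_{i-2} with p_{-2}=0, p_{-1}=1, q_{-2}=1, q_{-1}=0), until the denominator exceeds 5:
  i=0: a_0=3, p_0 = 3*1 + 0 = 3, q_0 = 3*0 + 1 = 1.
  i=1: a_1=1, p_1 = 1*3 + 1 = 4, q_1 = 1*1 + 0 = 1.
  i=2: a_2=1, p_2 = 1*4 + 3 = 7, q_2 = 1*1 + 1 = 2.
  i=3: a_3=2, p_3 = 2*7 + 4 = 18, q_3 = 2*2 + 1 = 5.
  i=4: a_4=6, p_4 = 6*18 + 7 = 115, q_4 = 6*5 + 2 = 32.
q_4 = 32 > 5, so the last convergent with denominator <= 5 is p_3/q_3 = 18/5.
The closest fraction with denominator <= 5 is either p_3/q_3 or the intermediate fraction (k*p_3 + p_2)/(k*q_3 + q_2) with the largest k >= 1 whose denominator stays <= 5; these approach x as k grows, and every other convergent or intermediate fraction in range is farther away.
Largest k: floor((5 - q_2)/q_3) = floor((5 - 2)/5) = 0.
Since k = 0, no intermediate fraction beyond p_3/q_3 has denominator <= 5, so the convergent 18/5 is the closest (its error is |115*5 - 18*32|/(32*5) = 1/160).

18/5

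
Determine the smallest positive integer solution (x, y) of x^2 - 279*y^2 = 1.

First expand sqrt(279) as a continued fraction. With x_i = (sqrt(279) + m_i)/d_i and (m_0, d_0) = (0, 1): a_0 = floor(sqrt(279)) = 16, since 16^2 = 256 <= 279 < 289 = 17^2.
Iterate m_{i+1} = d_i*a_i - m_i, d_{i+1} = (279 - m_{i+1}^2)/d_i, a_{i+1} = floor((a_0 + m_{i+1})/d_{i+1}):
  m_1 = 1*16 - 0 = 16, d_1 = (279 - 16^2)/1 = 23/1 = 23, a_1 = floor((16 + 16)/23) = 1.
  m_2 = 23*1 - 16 = 7, d_2 = (279 - 7^2)/23 = 230/23 = 10, a_2 = floor((16 + 7)/10) = 2.
  m_3 = 10*2 - 7 = 13, d_3 = (279 - 13^2)/10 = 110/10 = 11, a_3 = floor((16 + 13)/11) = 2.
  m_4 = 11*2 - 13 = 9, d_4 = (279 - 9^2)/11 = 198/11 = 18, a_4 = floor((16 + 9)/18) = 1.
  m_5 = 18*1 - 9 = 9, d_5 = (279 - 9^2)/18 = 198/18 = 11, a_5 = floor((16 + 9)/11) = 2.
  m_6 = 11*2 - 9 = 13, d_6 = (279 - 13^2)/11 = 110/11 = 10, a_6 = floor((16 + 13)/10) = 2.
  m_7 = 10*2 - 13 = 7, d_7 = (279 - 7^2)/10 = 230/10 = 23, a_7 = floor((16 + 7)/23) = 1.
  m_8 = 23*1 - 7 = 16, d_8 = (279 - 16^2)/23 = 23/23 = 1, a_8 = floor((16 + 16)/1) = 32.
  m_9 = 1*32 - 16 = 16, d_9 = (279 - 16^2)/1 = 23/1 = 23: (m_9, d_9) = (m_1, d_1) = (16, 23), so from here the quotients repeat a_1, ..., a_8; the period length is 8.
So sqrt(279) = [16; (1, 2, 2, 1, 2, 2, 1, 32)] with period length k = 8.
k is even, so the fundamental solution of x^2 - 279y^2 = 1 is (p_{k-1}, q_{k-1}) = (p_7, q_7); compute convergents through index 7.
Convergents (p_i = a_i*p_{i-1} + p_{i-2}, q_i = a_i*q_{i-1} + q_{i-2} with p_{-2}=0, p_{-1}=1, q_{-2}=1, q_{-1}=0):
  i=0: a_0=16, p_0 = 16*1 + 0 = 16, q_0 = 16*0 + 1 = 1.
  i=1: a_1=1, p_1 = 1*16 + 1 = 17, q_1 = 1*1 + 0 = 1.
  i=2: a_2=2, p_2 = 2*17 + 16 = 50, q_2 = 2*1 + 1 = 3.
  i=3: a_3=2, p_3 = 2*50 + 17 = 117, q_3 = 2*3 + 1 = 7.
  i=4: a_4=1, p_4 = 1*117 + 50 = 167, q_4 = 1*7 + 3 = 10.
  i=5: a_5=2, p_5 = 2*167 + 117 = 451, q_5 = 2*10 + 7 = 27.
  i=6: a_6=2, p_6 = 2*451 + 167 = 1069, q_6 = 2*27 + 10 = 64.
  i=7: a_7=1, p_7 = 1*1069 + 451 = 1520, q_7 = 1*64 + 27 = 91.
Check: 1520^2 - 279*91^2 = 2310400 - 2310399 = 1, so (x, y) = (1520, 91) solves the equation, and by the theorem it is the least positive solution.

(x, y) = (1520, 91)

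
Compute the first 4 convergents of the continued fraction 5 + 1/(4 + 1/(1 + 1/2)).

5/1, 21/4, 26/5, 73/14

Using the convergent recurrence p_i = a_i*p_{i-1} + p_{i-2}, q_i = a_i*q_{i-1} + q_{i-2} with p_{-2}=0, p_{-1}=1, q_{-2}=1, q_{-1}=0:
  i=0: a_0=5, p_0 = 5*1 + 0 = 5, q_0 = 5*0 + 1 = 1.
  i=1: a_1=4, p_1 = 4*5 + 1 = 21, q_1 = 4*1 + 0 = 4.
  i=2: a_2=1, p_2 = 1*21 + 5 = 26, q_2 = 1*4 + 1 = 5.
  i=3: a_3=2, p_3 = 2*26 + 21 = 73, q_3 = 2*5 + 4 = 14.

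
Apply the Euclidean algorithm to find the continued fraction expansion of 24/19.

[1; 3, 1, 4]

Run the Euclidean algorithm on 24 and 19; the successive quotients are the partial quotients a_0, a_1, ... (each step inverts the fractional part left over by the previous one):
  24 = 1*19 + 5, so a_0 = 1.
  19 = 3*5 + 4, so a_1 = 3.
  5 = 1*4 + 1, so a_2 = 1.
  4 = 4*1 + 0, so a_3 = 4.
The remainder reaches 0 after 4 divisions, so the expansion has 4 partial quotients, read off in order.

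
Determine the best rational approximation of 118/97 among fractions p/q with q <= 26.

28/23

Expand x = 118/97 as a continued fraction with the Euclidean algorithm:
  118 = 1*97 + 21, so a_0 = 1.
  97 = 4*21 + 13, so a_1 = 4.
  21 = 1*13 + 8, so a_2 = 1.
  13 = 1*8 + 5, so a_3 = 1.
  8 = 1*5 + 3, so a_4 = 1.
  5 = 1*3 + 2, so a_5 = 1.
  3 = 1*2 + 1, so a_6 = 1.
  2 = 2*1 + 0, so a_7 = 2.
so x = [1; 4, 1, 1, 1, 1, 1, 2].
Convergents (p_i = a_i*p_{i-1} + p_{i-2}, q_i = a_i*q_{i-1} + q_{i-2} with p_{-2}=0, p_{-1}=1, q_{-2}=1, q_{-1}=0), until the denominator exceeds 26:
  i=0: a_0=1, p_0 = 1*1 + 0 = 1, q_0 = 1*0 + 1 = 1.
  i=1: a_1=4, p_1 = 4*1 + 1 = 5, q_1 = 4*1 + 0 = 4.
  i=2: a_2=1, p_2 = 1*5 + 1 = 6, q_2 = 1*4 + 1 = 5.
  i=3: a_3=1, p_3 = 1*6 + 5 = 11, q_3 = 1*5 + 4 = 9.
  i=4: a_4=1, p_4 = 1*11 + 6 = 17, q_4 = 1*9 + 5 = 14.
  i=5: a_5=1, p_5 = 1*17 + 11 = 28, q_5 = 1*14 + 9 = 23.
  i=6: a_6=1, p_6 = 1*28 + 17 = 45, q_6 = 1*23 + 14 = 37.
q_6 = 37 > 26, so the last convergent with denominator <= 26 is p_5/q_5 = 28/23.
The closest fraction with denominator <= 26 is either p_5/q_5 or the intermediate fraction (k*p_5 + p_4)/(k*q_5 + q_4) with the largest k >= 1 whose denominator stays <= 26; these approach x as k grows, and every other convergent or intermediate fraction in range is farther away.
Largest k: floor((26 - q_4)/q_5) = floor((26 - 14)/23) = 0.
Since k = 0, no intermediate fraction beyond p_5/q_5 has denominator <= 26, so the convergent 28/23 is the closest (its error is |118*23 - 28*97|/(97*23) = 2/2231).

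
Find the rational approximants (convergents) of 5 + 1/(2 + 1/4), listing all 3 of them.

Using the convergent recurrence p_i = a_i*p_{i-1} + p_{i-2}, q_i = a_i*q_{i-1} + q_{i-2} with p_{-2}=0, p_{-1}=1, q_{-2}=1, q_{-1}=0:
  i=0: a_0=5, p_0 = 5*1 + 0 = 5, q_0 = 5*0 + 1 = 1.
  i=1: a_1=2, p_1 = 2*5 + 1 = 11, q_1 = 2*1 + 0 = 2.
  i=2: a_2=4, p_2 = 4*11 + 5 = 49, q_2 = 4*2 + 1 = 9.

5/1, 11/2, 49/9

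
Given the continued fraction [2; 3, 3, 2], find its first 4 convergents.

Using the convergent recurrence p_i = a_i*p_{i-1} + p_{i-2}, q_i = a_i*q_{i-1} + q_{i-2} with p_{-2}=0, p_{-1}=1, q_{-2}=1, q_{-1}=0:
  i=0: a_0=2, p_0 = 2*1 + 0 = 2, q_0 = 2*0 + 1 = 1.
  i=1: a_1=3, p_1 = 3*2 + 1 = 7, q_1 = 3*1 + 0 = 3.
  i=2: a_2=3, p_2 = 3*7 + 2 = 23, q_2 = 3*3 + 1 = 10.
  i=3: a_3=2, p_3 = 2*23 + 7 = 53, q_3 = 2*10 + 3 = 23.

2/1, 7/3, 23/10, 53/23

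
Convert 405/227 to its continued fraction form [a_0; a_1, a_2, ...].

Run the Euclidean algorithm on 405 and 227; the successive quotients are the partial quotients a_0, a_1, ... (each step inverts the fractional part left over by the previous one):
  405 = 1*227 + 178, so a_0 = 1.
  227 = 1*178 + 49, so a_1 = 1.
  178 = 3*49 + 31, so a_2 = 3.
  49 = 1*31 + 18, so a_3 = 1.
  31 = 1*18 + 13, so a_4 = 1.
  18 = 1*13 + 5, so a_5 = 1.
  13 = 2*5 + 3, so a_6 = 2.
  5 = 1*3 + 2, so a_7 = 1.
  3 = 1*2 + 1, so a_8 = 1.
  2 = 2*1 + 0, so a_9 = 2.
The remainder reaches 0 after 10 divisions, so the expansion has 10 partial quotients, read off in order.

[1; 1, 3, 1, 1, 1, 2, 1, 1, 2]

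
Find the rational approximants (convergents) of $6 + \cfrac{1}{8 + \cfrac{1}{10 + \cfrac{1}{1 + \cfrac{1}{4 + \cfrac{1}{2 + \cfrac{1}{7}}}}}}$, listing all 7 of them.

6/1, 49/8, 496/81, 545/89, 2676/437, 5897/963, 43955/7178

Using the convergent recurrence p_i = a_i*p_{i-1} + p_{i-2}, q_i = a_i*q_{i-1} + q_{i-2} with p_{-2}=0, p_{-1}=1, q_{-2}=1, q_{-1}=0:
  i=0: a_0=6, p_0 = 6*1 + 0 = 6, q_0 = 6*0 + 1 = 1.
  i=1: a_1=8, p_1 = 8*6 + 1 = 49, q_1 = 8*1 + 0 = 8.
  i=2: a_2=10, p_2 = 10*49 + 6 = 496, q_2 = 10*8 + 1 = 81.
  i=3: a_3=1, p_3 = 1*496 + 49 = 545, q_3 = 1*81 + 8 = 89.
  i=4: a_4=4, p_4 = 4*545 + 496 = 2676, q_4 = 4*89 + 81 = 437.
  i=5: a_5=2, p_5 = 2*2676 + 545 = 5897, q_5 = 2*437 + 89 = 963.
  i=6: a_6=7, p_6 = 7*5897 + 2676 = 43955, q_6 = 7*963 + 437 = 7178.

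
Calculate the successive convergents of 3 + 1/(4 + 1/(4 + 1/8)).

3/1, 13/4, 55/17, 453/140

Using the convergent recurrence p_i = a_i*p_{i-1} + p_{i-2}, q_i = a_i*q_{i-1} + q_{i-2} with p_{-2}=0, p_{-1}=1, q_{-2}=1, q_{-1}=0:
  i=0: a_0=3, p_0 = 3*1 + 0 = 3, q_0 = 3*0 + 1 = 1.
  i=1: a_1=4, p_1 = 4*3 + 1 = 13, q_1 = 4*1 + 0 = 4.
  i=2: a_2=4, p_2 = 4*13 + 3 = 55, q_2 = 4*4 + 1 = 17.
  i=3: a_3=8, p_3 = 8*55 + 13 = 453, q_3 = 8*17 + 4 = 140.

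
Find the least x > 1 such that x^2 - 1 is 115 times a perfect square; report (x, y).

(x, y) = (1126, 105)

First expand sqrt(115) as a continued fraction. With x_i = (sqrt(115) + m_i)/d_i and (m_0, d_0) = (0, 1): a_0 = floor(sqrt(115)) = 10, since 10^2 = 100 <= 115 < 121 = 11^2.
Iterate m_{i+1} = d_i*a_i - m_i, d_{i+1} = (115 - m_{i+1}^2)/d_i, a_{i+1} = floor((a_0 + m_{i+1})/d_{i+1}):
  m_1 = 1*10 - 0 = 10, d_1 = (115 - 10^2)/1 = 15/1 = 15, a_1 = floor((10 + 10)/15) = 1.
  m_2 = 15*1 - 10 = 5, d_2 = (115 - 5^2)/15 = 90/15 = 6, a_2 = floor((10 + 5)/6) = 2.
  m_3 = 6*2 - 5 = 7, d_3 = (115 - 7^2)/6 = 66/6 = 11, a_3 = floor((10 + 7)/11) = 1.
  m_4 = 11*1 - 7 = 4, d_4 = (115 - 4^2)/11 = 99/11 = 9, a_4 = floor((10 + 4)/9) = 1.
  m_5 = 9*1 - 4 = 5, d_5 = (115 - 5^2)/9 = 90/9 = 10, a_5 = floor((10 + 5)/10) = 1.
  m_6 = 10*1 - 5 = 5, d_6 = (115 - 5^2)/10 = 90/10 = 9, a_6 = floor((10 + 5)/9) = 1.
  m_7 = 9*1 - 5 = 4, d_7 = (115 - 4^2)/9 = 99/9 = 11, a_7 = floor((10 + 4)/11) = 1.
  m_8 = 11*1 - 4 = 7, d_8 = (115 - 7^2)/11 = 66/11 = 6, a_8 = floor((10 + 7)/6) = 2.
  m_9 = 6*2 - 7 = 5, d_9 = (115 - 5^2)/6 = 90/6 = 15, a_9 = floor((10 + 5)/15) = 1.
  m_10 = 15*1 - 5 = 10, d_10 = (115 - 10^2)/15 = 15/15 = 1, a_10 = floor((10 + 10)/1) = 20.
  m_11 = 1*20 - 10 = 10, d_11 = (115 - 10^2)/1 = 15/1 = 15: (m_11, d_11) = (m_1, d_1) = (10, 15), so from here the quotients repeat a_1, ..., a_10; the period length is 10.
So sqrt(115) = [10; (1, 2, 1, 1, 1, 1, 1, 2, 1, 20)] with period length k = 10.
k is even, so the fundamental solution of x^2 - 115y^2 = 1 is (p_{k-1}, q_{k-1}) = (p_9, q_9); compute convergents through index 9.
Convergents (p_i = a_i*p_{i-1} + p_{i-2}, q_i = a_i*q_{i-1} + q_{i-2} with p_{-2}=0, p_{-1}=1, q_{-2}=1, q_{-1}=0):
  i=0: a_0=10, p_0 = 10*1 + 0 = 10, q_0 = 10*0 + 1 = 1.
  i=1: a_1=1, p_1 = 1*10 + 1 = 11, q_1 = 1*1 + 0 = 1.
  i=2: a_2=2, p_2 = 2*11 + 10 = 32, q_2 = 2*1 + 1 = 3.
  i=3: a_3=1, p_3 = 1*32 + 11 = 43, q_3 = 1*3 + 1 = 4.
  i=4: a_4=1, p_4 = 1*43 + 32 = 75, q_4 = 1*4 + 3 = 7.
  i=5: a_5=1, p_5 = 1*75 + 43 = 118, q_5 = 1*7 + 4 = 11.
  i=6: a_6=1, p_6 = 1*118 + 75 = 193, q_6 = 1*11 + 7 = 18.
  i=7: a_7=1, p_7 = 1*193 + 118 = 311, q_7 = 1*18 + 11 = 29.
  i=8: a_8=2, p_8 = 2*311 + 193 = 815, q_8 = 2*29 + 18 = 76.
  i=9: a_9=1, p_9 = 1*815 + 311 = 1126, q_9 = 1*76 + 29 = 105.
Check: 1126^2 - 115*105^2 = 1267876 - 1267875 = 1, so (x, y) = (1126, 105) solves the equation, and by the theorem it is the least positive solution.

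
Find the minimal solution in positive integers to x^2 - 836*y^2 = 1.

First expand sqrt(836) as a continued fraction. With x_i = (sqrt(836) + m_i)/d_i and (m_0, d_0) = (0, 1): a_0 = floor(sqrt(836)) = 28, since 28^2 = 784 <= 836 < 841 = 29^2.
Iterate m_{i+1} = d_i*a_i - m_i, d_{i+1} = (836 - m_{i+1}^2)/d_i, a_{i+1} = floor((a_0 + m_{i+1})/d_{i+1}):
  m_1 = 1*28 - 0 = 28, d_1 = (836 - 28^2)/1 = 52/1 = 52, a_1 = floor((28 + 28)/52) = 1.
  m_2 = 52*1 - 28 = 24, d_2 = (836 - 24^2)/52 = 260/52 = 5, a_2 = floor((28 + 24)/5) = 10.
  m_3 = 5*10 - 24 = 26, d_3 = (836 - 26^2)/5 = 160/5 = 32, a_3 = floor((28 + 26)/32) = 1.
  m_4 = 32*1 - 26 = 6, d_4 = (836 - 6^2)/32 = 800/32 = 25, a_4 = floor((28 + 6)/25) = 1.
  m_5 = 25*1 - 6 = 19, d_5 = (836 - 19^2)/25 = 475/25 = 19, a_5 = floor((28 + 19)/19) = 2.
  m_6 = 19*2 - 19 = 19, d_6 = (836 - 19^2)/19 = 475/19 = 25, a_6 = floor((28 + 19)/25) = 1.
  m_7 = 25*1 - 19 = 6, d_7 = (836 - 6^2)/25 = 800/25 = 32, a_7 = floor((28 + 6)/32) = 1.
  m_8 = 32*1 - 6 = 26, d_8 = (836 - 26^2)/32 = 160/32 = 5, a_8 = floor((28 + 26)/5) = 10.
  m_9 = 5*10 - 26 = 24, d_9 = (836 - 24^2)/5 = 260/5 = 52, a_9 = floor((28 + 24)/52) = 1.
  m_10 = 52*1 - 24 = 28, d_10 = (836 - 28^2)/52 = 52/52 = 1, a_10 = floor((28 + 28)/1) = 56.
  m_11 = 1*56 - 28 = 28, d_11 = (836 - 28^2)/1 = 52/1 = 52: (m_11, d_11) = (m_1, d_1) = (28, 52), so from here the quotients repeat a_1, ..., a_10; the period length is 10.
So sqrt(836) = [28; (1, 10, 1, 1, 2, 1, 1, 10, 1, 56)] with period length k = 10.
k is even, so the fundamental solution of x^2 - 836y^2 = 1 is (p_{k-1}, q_{k-1}) = (p_9, q_9); compute convergents through index 9.
Convergents (p_i = a_i*p_{i-1} + p_{i-2}, q_i = a_i*q_{i-1} + q_{i-2} with p_{-2}=0, p_{-1}=1, q_{-2}=1, q_{-1}=0):
  i=0: a_0=28, p_0 = 28*1 + 0 = 28, q_0 = 28*0 + 1 = 1.
  i=1: a_1=1, p_1 = 1*28 + 1 = 29, q_1 = 1*1 + 0 = 1.
  i=2: a_2=10, p_2 = 10*29 + 28 = 318, q_2 = 10*1 + 1 = 11.
  i=3: a_3=1, p_3 = 1*318 + 29 = 347, q_3 = 1*11 + 1 = 12.
  i=4: a_4=1, p_4 = 1*347 + 318 = 665, q_4 = 1*12 + 11 = 23.
  i=5: a_5=2, p_5 = 2*665 + 347 = 1677, q_5 = 2*23 + 12 = 58.
  i=6: a_6=1, p_6 = 1*1677 + 665 = 2342, q_6 = 1*58 + 23 = 81.
  i=7: a_7=1, p_7 = 1*2342 + 1677 = 4019, q_7 = 1*81 + 58 = 139.
  i=8: a_8=10, p_8 = 10*4019 + 2342 = 42532, q_8 = 10*139 + 81 = 1471.
  i=9: a_9=1, p_9 = 1*42532 + 4019 = 46551, q_9 = 1*1471 + 139 = 1610.
Check: 46551^2 - 836*1610^2 = 2166995601 - 2166995600 = 1, so (x, y) = (46551, 1610) solves the equation, and by the theorem it is the least positive solution.

(x, y) = (46551, 1610)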